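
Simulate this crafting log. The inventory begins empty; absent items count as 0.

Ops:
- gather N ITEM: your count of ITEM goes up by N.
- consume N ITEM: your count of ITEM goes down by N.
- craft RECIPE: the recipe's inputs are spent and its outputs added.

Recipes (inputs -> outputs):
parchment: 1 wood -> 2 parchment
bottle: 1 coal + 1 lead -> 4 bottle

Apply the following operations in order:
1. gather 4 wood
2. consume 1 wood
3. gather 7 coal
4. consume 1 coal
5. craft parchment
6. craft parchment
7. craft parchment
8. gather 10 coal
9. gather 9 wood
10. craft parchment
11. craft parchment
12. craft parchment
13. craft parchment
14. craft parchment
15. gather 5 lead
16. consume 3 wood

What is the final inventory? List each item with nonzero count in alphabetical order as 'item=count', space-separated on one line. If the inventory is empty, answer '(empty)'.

After 1 (gather 4 wood): wood=4
After 2 (consume 1 wood): wood=3
After 3 (gather 7 coal): coal=7 wood=3
After 4 (consume 1 coal): coal=6 wood=3
After 5 (craft parchment): coal=6 parchment=2 wood=2
After 6 (craft parchment): coal=6 parchment=4 wood=1
After 7 (craft parchment): coal=6 parchment=6
After 8 (gather 10 coal): coal=16 parchment=6
After 9 (gather 9 wood): coal=16 parchment=6 wood=9
After 10 (craft parchment): coal=16 parchment=8 wood=8
After 11 (craft parchment): coal=16 parchment=10 wood=7
After 12 (craft parchment): coal=16 parchment=12 wood=6
After 13 (craft parchment): coal=16 parchment=14 wood=5
After 14 (craft parchment): coal=16 parchment=16 wood=4
After 15 (gather 5 lead): coal=16 lead=5 parchment=16 wood=4
After 16 (consume 3 wood): coal=16 lead=5 parchment=16 wood=1

Answer: coal=16 lead=5 parchment=16 wood=1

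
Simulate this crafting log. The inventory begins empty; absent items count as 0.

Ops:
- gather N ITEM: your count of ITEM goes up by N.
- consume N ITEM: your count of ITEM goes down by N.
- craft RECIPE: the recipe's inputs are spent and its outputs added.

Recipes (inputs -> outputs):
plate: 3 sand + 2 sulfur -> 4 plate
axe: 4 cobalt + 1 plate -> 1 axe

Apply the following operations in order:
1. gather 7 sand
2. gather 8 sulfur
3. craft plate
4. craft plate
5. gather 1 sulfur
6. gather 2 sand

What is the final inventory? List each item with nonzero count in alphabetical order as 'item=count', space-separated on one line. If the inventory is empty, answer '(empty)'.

After 1 (gather 7 sand): sand=7
After 2 (gather 8 sulfur): sand=7 sulfur=8
After 3 (craft plate): plate=4 sand=4 sulfur=6
After 4 (craft plate): plate=8 sand=1 sulfur=4
After 5 (gather 1 sulfur): plate=8 sand=1 sulfur=5
After 6 (gather 2 sand): plate=8 sand=3 sulfur=5

Answer: plate=8 sand=3 sulfur=5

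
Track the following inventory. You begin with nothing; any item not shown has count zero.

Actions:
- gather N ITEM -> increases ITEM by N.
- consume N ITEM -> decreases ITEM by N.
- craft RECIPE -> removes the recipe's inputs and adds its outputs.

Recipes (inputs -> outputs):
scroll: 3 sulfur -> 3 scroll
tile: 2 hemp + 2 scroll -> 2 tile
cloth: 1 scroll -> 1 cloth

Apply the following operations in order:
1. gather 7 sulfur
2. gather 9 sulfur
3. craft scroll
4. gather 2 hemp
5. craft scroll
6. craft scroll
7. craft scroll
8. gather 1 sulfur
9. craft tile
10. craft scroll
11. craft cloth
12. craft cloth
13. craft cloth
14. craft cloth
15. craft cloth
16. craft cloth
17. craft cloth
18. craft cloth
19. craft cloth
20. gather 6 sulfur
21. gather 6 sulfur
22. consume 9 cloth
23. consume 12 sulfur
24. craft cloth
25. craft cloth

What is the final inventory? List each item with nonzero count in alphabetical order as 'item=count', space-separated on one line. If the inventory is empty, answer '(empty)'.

After 1 (gather 7 sulfur): sulfur=7
After 2 (gather 9 sulfur): sulfur=16
After 3 (craft scroll): scroll=3 sulfur=13
After 4 (gather 2 hemp): hemp=2 scroll=3 sulfur=13
After 5 (craft scroll): hemp=2 scroll=6 sulfur=10
After 6 (craft scroll): hemp=2 scroll=9 sulfur=7
After 7 (craft scroll): hemp=2 scroll=12 sulfur=4
After 8 (gather 1 sulfur): hemp=2 scroll=12 sulfur=5
After 9 (craft tile): scroll=10 sulfur=5 tile=2
After 10 (craft scroll): scroll=13 sulfur=2 tile=2
After 11 (craft cloth): cloth=1 scroll=12 sulfur=2 tile=2
After 12 (craft cloth): cloth=2 scroll=11 sulfur=2 tile=2
After 13 (craft cloth): cloth=3 scroll=10 sulfur=2 tile=2
After 14 (craft cloth): cloth=4 scroll=9 sulfur=2 tile=2
After 15 (craft cloth): cloth=5 scroll=8 sulfur=2 tile=2
After 16 (craft cloth): cloth=6 scroll=7 sulfur=2 tile=2
After 17 (craft cloth): cloth=7 scroll=6 sulfur=2 tile=2
After 18 (craft cloth): cloth=8 scroll=5 sulfur=2 tile=2
After 19 (craft cloth): cloth=9 scroll=4 sulfur=2 tile=2
After 20 (gather 6 sulfur): cloth=9 scroll=4 sulfur=8 tile=2
After 21 (gather 6 sulfur): cloth=9 scroll=4 sulfur=14 tile=2
After 22 (consume 9 cloth): scroll=4 sulfur=14 tile=2
After 23 (consume 12 sulfur): scroll=4 sulfur=2 tile=2
After 24 (craft cloth): cloth=1 scroll=3 sulfur=2 tile=2
After 25 (craft cloth): cloth=2 scroll=2 sulfur=2 tile=2

Answer: cloth=2 scroll=2 sulfur=2 tile=2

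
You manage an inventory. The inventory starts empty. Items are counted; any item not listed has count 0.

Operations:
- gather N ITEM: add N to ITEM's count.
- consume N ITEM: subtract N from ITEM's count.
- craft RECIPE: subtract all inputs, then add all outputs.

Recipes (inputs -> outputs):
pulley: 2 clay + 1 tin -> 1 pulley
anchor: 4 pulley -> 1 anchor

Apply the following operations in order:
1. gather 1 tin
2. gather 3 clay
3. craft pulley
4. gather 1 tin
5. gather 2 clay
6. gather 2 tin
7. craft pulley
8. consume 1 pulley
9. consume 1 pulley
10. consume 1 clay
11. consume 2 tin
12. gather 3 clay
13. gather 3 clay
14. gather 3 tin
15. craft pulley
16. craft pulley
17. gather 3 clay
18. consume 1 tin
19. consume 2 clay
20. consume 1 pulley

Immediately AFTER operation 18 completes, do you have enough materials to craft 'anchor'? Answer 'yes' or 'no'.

After 1 (gather 1 tin): tin=1
After 2 (gather 3 clay): clay=3 tin=1
After 3 (craft pulley): clay=1 pulley=1
After 4 (gather 1 tin): clay=1 pulley=1 tin=1
After 5 (gather 2 clay): clay=3 pulley=1 tin=1
After 6 (gather 2 tin): clay=3 pulley=1 tin=3
After 7 (craft pulley): clay=1 pulley=2 tin=2
After 8 (consume 1 pulley): clay=1 pulley=1 tin=2
After 9 (consume 1 pulley): clay=1 tin=2
After 10 (consume 1 clay): tin=2
After 11 (consume 2 tin): (empty)
After 12 (gather 3 clay): clay=3
After 13 (gather 3 clay): clay=6
After 14 (gather 3 tin): clay=6 tin=3
After 15 (craft pulley): clay=4 pulley=1 tin=2
After 16 (craft pulley): clay=2 pulley=2 tin=1
After 17 (gather 3 clay): clay=5 pulley=2 tin=1
After 18 (consume 1 tin): clay=5 pulley=2

Answer: no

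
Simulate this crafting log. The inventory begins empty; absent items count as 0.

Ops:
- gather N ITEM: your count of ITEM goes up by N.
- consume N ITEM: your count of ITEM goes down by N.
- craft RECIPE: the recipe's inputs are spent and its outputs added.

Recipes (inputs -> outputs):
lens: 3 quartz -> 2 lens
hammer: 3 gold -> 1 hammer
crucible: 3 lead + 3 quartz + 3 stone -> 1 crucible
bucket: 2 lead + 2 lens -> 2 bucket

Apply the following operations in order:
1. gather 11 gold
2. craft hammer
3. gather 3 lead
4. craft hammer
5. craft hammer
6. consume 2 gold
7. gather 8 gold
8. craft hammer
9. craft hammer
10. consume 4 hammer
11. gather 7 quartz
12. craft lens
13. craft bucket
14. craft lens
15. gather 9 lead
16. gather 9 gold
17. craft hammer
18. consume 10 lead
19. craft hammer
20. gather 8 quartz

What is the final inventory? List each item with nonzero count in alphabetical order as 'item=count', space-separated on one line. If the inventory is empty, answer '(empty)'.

After 1 (gather 11 gold): gold=11
After 2 (craft hammer): gold=8 hammer=1
After 3 (gather 3 lead): gold=8 hammer=1 lead=3
After 4 (craft hammer): gold=5 hammer=2 lead=3
After 5 (craft hammer): gold=2 hammer=3 lead=3
After 6 (consume 2 gold): hammer=3 lead=3
After 7 (gather 8 gold): gold=8 hammer=3 lead=3
After 8 (craft hammer): gold=5 hammer=4 lead=3
After 9 (craft hammer): gold=2 hammer=5 lead=3
After 10 (consume 4 hammer): gold=2 hammer=1 lead=3
After 11 (gather 7 quartz): gold=2 hammer=1 lead=3 quartz=7
After 12 (craft lens): gold=2 hammer=1 lead=3 lens=2 quartz=4
After 13 (craft bucket): bucket=2 gold=2 hammer=1 lead=1 quartz=4
After 14 (craft lens): bucket=2 gold=2 hammer=1 lead=1 lens=2 quartz=1
After 15 (gather 9 lead): bucket=2 gold=2 hammer=1 lead=10 lens=2 quartz=1
After 16 (gather 9 gold): bucket=2 gold=11 hammer=1 lead=10 lens=2 quartz=1
After 17 (craft hammer): bucket=2 gold=8 hammer=2 lead=10 lens=2 quartz=1
After 18 (consume 10 lead): bucket=2 gold=8 hammer=2 lens=2 quartz=1
After 19 (craft hammer): bucket=2 gold=5 hammer=3 lens=2 quartz=1
After 20 (gather 8 quartz): bucket=2 gold=5 hammer=3 lens=2 quartz=9

Answer: bucket=2 gold=5 hammer=3 lens=2 quartz=9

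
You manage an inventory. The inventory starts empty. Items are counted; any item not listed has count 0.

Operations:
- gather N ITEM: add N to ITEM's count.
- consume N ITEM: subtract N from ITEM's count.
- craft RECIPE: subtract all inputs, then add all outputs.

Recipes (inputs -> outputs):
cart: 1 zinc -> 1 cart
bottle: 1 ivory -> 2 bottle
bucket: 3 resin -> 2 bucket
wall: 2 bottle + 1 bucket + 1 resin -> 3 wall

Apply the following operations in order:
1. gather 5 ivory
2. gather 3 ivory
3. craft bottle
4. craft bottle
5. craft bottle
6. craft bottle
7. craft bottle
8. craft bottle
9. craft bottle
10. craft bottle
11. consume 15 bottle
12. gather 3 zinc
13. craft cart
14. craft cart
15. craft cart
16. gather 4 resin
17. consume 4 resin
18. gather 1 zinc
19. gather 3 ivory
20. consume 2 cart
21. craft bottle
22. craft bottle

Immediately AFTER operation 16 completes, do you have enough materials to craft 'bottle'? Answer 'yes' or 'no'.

After 1 (gather 5 ivory): ivory=5
After 2 (gather 3 ivory): ivory=8
After 3 (craft bottle): bottle=2 ivory=7
After 4 (craft bottle): bottle=4 ivory=6
After 5 (craft bottle): bottle=6 ivory=5
After 6 (craft bottle): bottle=8 ivory=4
After 7 (craft bottle): bottle=10 ivory=3
After 8 (craft bottle): bottle=12 ivory=2
After 9 (craft bottle): bottle=14 ivory=1
After 10 (craft bottle): bottle=16
After 11 (consume 15 bottle): bottle=1
After 12 (gather 3 zinc): bottle=1 zinc=3
After 13 (craft cart): bottle=1 cart=1 zinc=2
After 14 (craft cart): bottle=1 cart=2 zinc=1
After 15 (craft cart): bottle=1 cart=3
After 16 (gather 4 resin): bottle=1 cart=3 resin=4

Answer: no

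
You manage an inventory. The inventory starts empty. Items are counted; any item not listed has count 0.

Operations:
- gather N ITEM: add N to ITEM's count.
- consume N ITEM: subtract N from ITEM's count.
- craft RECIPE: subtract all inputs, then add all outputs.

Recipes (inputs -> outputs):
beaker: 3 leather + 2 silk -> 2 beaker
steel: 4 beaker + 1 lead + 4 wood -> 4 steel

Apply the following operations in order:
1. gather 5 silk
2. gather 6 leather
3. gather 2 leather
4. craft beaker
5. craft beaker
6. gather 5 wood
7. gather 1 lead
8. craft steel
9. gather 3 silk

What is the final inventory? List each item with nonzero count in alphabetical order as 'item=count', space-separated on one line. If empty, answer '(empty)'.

After 1 (gather 5 silk): silk=5
After 2 (gather 6 leather): leather=6 silk=5
After 3 (gather 2 leather): leather=8 silk=5
After 4 (craft beaker): beaker=2 leather=5 silk=3
After 5 (craft beaker): beaker=4 leather=2 silk=1
After 6 (gather 5 wood): beaker=4 leather=2 silk=1 wood=5
After 7 (gather 1 lead): beaker=4 lead=1 leather=2 silk=1 wood=5
After 8 (craft steel): leather=2 silk=1 steel=4 wood=1
After 9 (gather 3 silk): leather=2 silk=4 steel=4 wood=1

Answer: leather=2 silk=4 steel=4 wood=1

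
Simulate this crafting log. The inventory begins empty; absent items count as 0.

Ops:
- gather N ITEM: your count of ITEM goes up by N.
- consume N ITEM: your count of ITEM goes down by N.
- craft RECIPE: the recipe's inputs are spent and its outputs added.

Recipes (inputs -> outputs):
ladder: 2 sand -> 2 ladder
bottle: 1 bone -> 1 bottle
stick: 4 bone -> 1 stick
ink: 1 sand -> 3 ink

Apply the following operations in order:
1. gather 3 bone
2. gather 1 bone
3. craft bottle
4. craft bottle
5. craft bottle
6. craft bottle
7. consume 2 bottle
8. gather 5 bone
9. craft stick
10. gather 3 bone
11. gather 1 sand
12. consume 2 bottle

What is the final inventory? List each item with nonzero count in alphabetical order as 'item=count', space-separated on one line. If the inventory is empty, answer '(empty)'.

Answer: bone=4 sand=1 stick=1

Derivation:
After 1 (gather 3 bone): bone=3
After 2 (gather 1 bone): bone=4
After 3 (craft bottle): bone=3 bottle=1
After 4 (craft bottle): bone=2 bottle=2
After 5 (craft bottle): bone=1 bottle=3
After 6 (craft bottle): bottle=4
After 7 (consume 2 bottle): bottle=2
After 8 (gather 5 bone): bone=5 bottle=2
After 9 (craft stick): bone=1 bottle=2 stick=1
After 10 (gather 3 bone): bone=4 bottle=2 stick=1
After 11 (gather 1 sand): bone=4 bottle=2 sand=1 stick=1
After 12 (consume 2 bottle): bone=4 sand=1 stick=1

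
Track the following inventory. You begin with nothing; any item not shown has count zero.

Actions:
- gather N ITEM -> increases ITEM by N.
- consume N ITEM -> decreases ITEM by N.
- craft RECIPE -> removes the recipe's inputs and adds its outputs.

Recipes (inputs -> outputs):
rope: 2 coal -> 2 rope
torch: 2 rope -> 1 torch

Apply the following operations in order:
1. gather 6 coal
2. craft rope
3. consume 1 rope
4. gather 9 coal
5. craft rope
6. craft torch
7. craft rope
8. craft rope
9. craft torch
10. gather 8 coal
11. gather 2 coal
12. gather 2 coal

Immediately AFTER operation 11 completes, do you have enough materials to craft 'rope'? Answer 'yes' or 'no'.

After 1 (gather 6 coal): coal=6
After 2 (craft rope): coal=4 rope=2
After 3 (consume 1 rope): coal=4 rope=1
After 4 (gather 9 coal): coal=13 rope=1
After 5 (craft rope): coal=11 rope=3
After 6 (craft torch): coal=11 rope=1 torch=1
After 7 (craft rope): coal=9 rope=3 torch=1
After 8 (craft rope): coal=7 rope=5 torch=1
After 9 (craft torch): coal=7 rope=3 torch=2
After 10 (gather 8 coal): coal=15 rope=3 torch=2
After 11 (gather 2 coal): coal=17 rope=3 torch=2

Answer: yes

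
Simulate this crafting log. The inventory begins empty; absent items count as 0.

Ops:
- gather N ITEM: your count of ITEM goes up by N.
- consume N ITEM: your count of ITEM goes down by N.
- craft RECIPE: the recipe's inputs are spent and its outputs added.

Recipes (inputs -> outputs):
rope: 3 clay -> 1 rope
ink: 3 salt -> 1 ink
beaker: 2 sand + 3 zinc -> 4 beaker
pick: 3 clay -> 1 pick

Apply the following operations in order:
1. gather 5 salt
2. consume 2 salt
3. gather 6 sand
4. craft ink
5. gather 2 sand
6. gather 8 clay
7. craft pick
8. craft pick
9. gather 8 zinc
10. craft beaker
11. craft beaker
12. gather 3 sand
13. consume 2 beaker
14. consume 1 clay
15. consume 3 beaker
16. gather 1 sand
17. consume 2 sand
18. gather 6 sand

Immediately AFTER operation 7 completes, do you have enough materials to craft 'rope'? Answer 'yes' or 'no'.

After 1 (gather 5 salt): salt=5
After 2 (consume 2 salt): salt=3
After 3 (gather 6 sand): salt=3 sand=6
After 4 (craft ink): ink=1 sand=6
After 5 (gather 2 sand): ink=1 sand=8
After 6 (gather 8 clay): clay=8 ink=1 sand=8
After 7 (craft pick): clay=5 ink=1 pick=1 sand=8

Answer: yes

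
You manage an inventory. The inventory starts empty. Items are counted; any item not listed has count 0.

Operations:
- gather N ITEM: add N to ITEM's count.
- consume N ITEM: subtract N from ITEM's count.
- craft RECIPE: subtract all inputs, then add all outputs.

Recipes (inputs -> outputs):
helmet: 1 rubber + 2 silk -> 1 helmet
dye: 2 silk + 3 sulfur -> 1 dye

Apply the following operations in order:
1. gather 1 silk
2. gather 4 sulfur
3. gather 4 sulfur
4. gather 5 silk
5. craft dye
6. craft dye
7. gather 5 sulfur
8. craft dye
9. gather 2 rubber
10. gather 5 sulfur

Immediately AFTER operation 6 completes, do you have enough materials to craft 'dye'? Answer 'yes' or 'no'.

After 1 (gather 1 silk): silk=1
After 2 (gather 4 sulfur): silk=1 sulfur=4
After 3 (gather 4 sulfur): silk=1 sulfur=8
After 4 (gather 5 silk): silk=6 sulfur=8
After 5 (craft dye): dye=1 silk=4 sulfur=5
After 6 (craft dye): dye=2 silk=2 sulfur=2

Answer: no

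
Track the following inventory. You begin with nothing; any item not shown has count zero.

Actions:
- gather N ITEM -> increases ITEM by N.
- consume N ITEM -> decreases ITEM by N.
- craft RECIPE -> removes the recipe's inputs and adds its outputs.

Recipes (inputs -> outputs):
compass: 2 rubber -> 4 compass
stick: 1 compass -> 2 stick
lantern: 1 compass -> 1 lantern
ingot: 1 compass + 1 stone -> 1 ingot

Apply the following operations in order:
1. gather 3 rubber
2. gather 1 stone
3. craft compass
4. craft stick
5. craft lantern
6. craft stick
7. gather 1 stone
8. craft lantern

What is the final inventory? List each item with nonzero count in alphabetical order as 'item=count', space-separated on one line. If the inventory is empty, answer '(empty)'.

Answer: lantern=2 rubber=1 stick=4 stone=2

Derivation:
After 1 (gather 3 rubber): rubber=3
After 2 (gather 1 stone): rubber=3 stone=1
After 3 (craft compass): compass=4 rubber=1 stone=1
After 4 (craft stick): compass=3 rubber=1 stick=2 stone=1
After 5 (craft lantern): compass=2 lantern=1 rubber=1 stick=2 stone=1
After 6 (craft stick): compass=1 lantern=1 rubber=1 stick=4 stone=1
After 7 (gather 1 stone): compass=1 lantern=1 rubber=1 stick=4 stone=2
After 8 (craft lantern): lantern=2 rubber=1 stick=4 stone=2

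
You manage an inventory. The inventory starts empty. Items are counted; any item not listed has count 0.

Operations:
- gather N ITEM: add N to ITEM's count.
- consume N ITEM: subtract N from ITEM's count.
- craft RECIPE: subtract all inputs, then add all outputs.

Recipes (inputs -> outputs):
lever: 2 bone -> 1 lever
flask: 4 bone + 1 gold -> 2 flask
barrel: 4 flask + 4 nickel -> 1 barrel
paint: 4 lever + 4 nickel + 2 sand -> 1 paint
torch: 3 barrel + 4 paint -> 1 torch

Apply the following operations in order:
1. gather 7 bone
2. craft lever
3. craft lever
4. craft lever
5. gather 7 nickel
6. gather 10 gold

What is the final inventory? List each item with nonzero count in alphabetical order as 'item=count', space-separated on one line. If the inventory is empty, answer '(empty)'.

After 1 (gather 7 bone): bone=7
After 2 (craft lever): bone=5 lever=1
After 3 (craft lever): bone=3 lever=2
After 4 (craft lever): bone=1 lever=3
After 5 (gather 7 nickel): bone=1 lever=3 nickel=7
After 6 (gather 10 gold): bone=1 gold=10 lever=3 nickel=7

Answer: bone=1 gold=10 lever=3 nickel=7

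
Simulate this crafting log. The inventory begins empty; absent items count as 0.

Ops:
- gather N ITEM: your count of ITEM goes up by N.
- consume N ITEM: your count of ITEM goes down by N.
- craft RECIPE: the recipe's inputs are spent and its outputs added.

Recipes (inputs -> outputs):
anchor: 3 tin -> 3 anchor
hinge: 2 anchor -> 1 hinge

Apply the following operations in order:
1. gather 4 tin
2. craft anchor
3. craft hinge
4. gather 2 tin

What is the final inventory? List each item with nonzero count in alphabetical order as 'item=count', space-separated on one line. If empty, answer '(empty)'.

Answer: anchor=1 hinge=1 tin=3

Derivation:
After 1 (gather 4 tin): tin=4
After 2 (craft anchor): anchor=3 tin=1
After 3 (craft hinge): anchor=1 hinge=1 tin=1
After 4 (gather 2 tin): anchor=1 hinge=1 tin=3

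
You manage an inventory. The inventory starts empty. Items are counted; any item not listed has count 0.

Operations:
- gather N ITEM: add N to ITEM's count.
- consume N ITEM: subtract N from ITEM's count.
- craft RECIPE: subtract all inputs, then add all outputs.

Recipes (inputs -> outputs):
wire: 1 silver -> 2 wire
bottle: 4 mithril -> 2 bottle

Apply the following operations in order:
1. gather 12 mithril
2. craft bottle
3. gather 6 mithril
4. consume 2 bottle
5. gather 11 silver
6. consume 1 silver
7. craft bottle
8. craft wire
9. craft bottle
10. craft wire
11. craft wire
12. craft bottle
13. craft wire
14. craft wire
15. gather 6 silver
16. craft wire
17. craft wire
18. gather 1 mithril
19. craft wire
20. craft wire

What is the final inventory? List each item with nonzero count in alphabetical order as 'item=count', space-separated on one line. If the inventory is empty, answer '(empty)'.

After 1 (gather 12 mithril): mithril=12
After 2 (craft bottle): bottle=2 mithril=8
After 3 (gather 6 mithril): bottle=2 mithril=14
After 4 (consume 2 bottle): mithril=14
After 5 (gather 11 silver): mithril=14 silver=11
After 6 (consume 1 silver): mithril=14 silver=10
After 7 (craft bottle): bottle=2 mithril=10 silver=10
After 8 (craft wire): bottle=2 mithril=10 silver=9 wire=2
After 9 (craft bottle): bottle=4 mithril=6 silver=9 wire=2
After 10 (craft wire): bottle=4 mithril=6 silver=8 wire=4
After 11 (craft wire): bottle=4 mithril=6 silver=7 wire=6
After 12 (craft bottle): bottle=6 mithril=2 silver=7 wire=6
After 13 (craft wire): bottle=6 mithril=2 silver=6 wire=8
After 14 (craft wire): bottle=6 mithril=2 silver=5 wire=10
After 15 (gather 6 silver): bottle=6 mithril=2 silver=11 wire=10
After 16 (craft wire): bottle=6 mithril=2 silver=10 wire=12
After 17 (craft wire): bottle=6 mithril=2 silver=9 wire=14
After 18 (gather 1 mithril): bottle=6 mithril=3 silver=9 wire=14
After 19 (craft wire): bottle=6 mithril=3 silver=8 wire=16
After 20 (craft wire): bottle=6 mithril=3 silver=7 wire=18

Answer: bottle=6 mithril=3 silver=7 wire=18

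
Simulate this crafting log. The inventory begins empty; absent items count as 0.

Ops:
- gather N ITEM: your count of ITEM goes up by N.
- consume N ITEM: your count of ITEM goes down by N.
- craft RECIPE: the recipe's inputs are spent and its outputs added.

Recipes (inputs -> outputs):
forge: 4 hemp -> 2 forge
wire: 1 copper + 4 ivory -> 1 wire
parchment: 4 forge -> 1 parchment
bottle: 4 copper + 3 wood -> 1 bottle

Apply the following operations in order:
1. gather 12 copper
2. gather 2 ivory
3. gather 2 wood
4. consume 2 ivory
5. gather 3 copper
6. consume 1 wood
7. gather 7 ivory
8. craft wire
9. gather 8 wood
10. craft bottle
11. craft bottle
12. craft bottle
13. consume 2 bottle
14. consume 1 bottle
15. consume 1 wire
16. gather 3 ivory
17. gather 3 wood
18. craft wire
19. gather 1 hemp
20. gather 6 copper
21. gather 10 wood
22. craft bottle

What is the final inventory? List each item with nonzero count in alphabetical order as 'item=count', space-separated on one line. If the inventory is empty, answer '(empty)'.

After 1 (gather 12 copper): copper=12
After 2 (gather 2 ivory): copper=12 ivory=2
After 3 (gather 2 wood): copper=12 ivory=2 wood=2
After 4 (consume 2 ivory): copper=12 wood=2
After 5 (gather 3 copper): copper=15 wood=2
After 6 (consume 1 wood): copper=15 wood=1
After 7 (gather 7 ivory): copper=15 ivory=7 wood=1
After 8 (craft wire): copper=14 ivory=3 wire=1 wood=1
After 9 (gather 8 wood): copper=14 ivory=3 wire=1 wood=9
After 10 (craft bottle): bottle=1 copper=10 ivory=3 wire=1 wood=6
After 11 (craft bottle): bottle=2 copper=6 ivory=3 wire=1 wood=3
After 12 (craft bottle): bottle=3 copper=2 ivory=3 wire=1
After 13 (consume 2 bottle): bottle=1 copper=2 ivory=3 wire=1
After 14 (consume 1 bottle): copper=2 ivory=3 wire=1
After 15 (consume 1 wire): copper=2 ivory=3
After 16 (gather 3 ivory): copper=2 ivory=6
After 17 (gather 3 wood): copper=2 ivory=6 wood=3
After 18 (craft wire): copper=1 ivory=2 wire=1 wood=3
After 19 (gather 1 hemp): copper=1 hemp=1 ivory=2 wire=1 wood=3
After 20 (gather 6 copper): copper=7 hemp=1 ivory=2 wire=1 wood=3
After 21 (gather 10 wood): copper=7 hemp=1 ivory=2 wire=1 wood=13
After 22 (craft bottle): bottle=1 copper=3 hemp=1 ivory=2 wire=1 wood=10

Answer: bottle=1 copper=3 hemp=1 ivory=2 wire=1 wood=10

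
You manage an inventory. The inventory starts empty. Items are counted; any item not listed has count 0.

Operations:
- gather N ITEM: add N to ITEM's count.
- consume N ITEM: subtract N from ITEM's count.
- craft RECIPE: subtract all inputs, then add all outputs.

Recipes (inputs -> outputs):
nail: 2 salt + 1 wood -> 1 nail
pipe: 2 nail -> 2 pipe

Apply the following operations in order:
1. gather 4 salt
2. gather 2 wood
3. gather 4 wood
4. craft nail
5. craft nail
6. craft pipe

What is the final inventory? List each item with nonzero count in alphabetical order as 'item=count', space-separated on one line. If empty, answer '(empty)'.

After 1 (gather 4 salt): salt=4
After 2 (gather 2 wood): salt=4 wood=2
After 3 (gather 4 wood): salt=4 wood=6
After 4 (craft nail): nail=1 salt=2 wood=5
After 5 (craft nail): nail=2 wood=4
After 6 (craft pipe): pipe=2 wood=4

Answer: pipe=2 wood=4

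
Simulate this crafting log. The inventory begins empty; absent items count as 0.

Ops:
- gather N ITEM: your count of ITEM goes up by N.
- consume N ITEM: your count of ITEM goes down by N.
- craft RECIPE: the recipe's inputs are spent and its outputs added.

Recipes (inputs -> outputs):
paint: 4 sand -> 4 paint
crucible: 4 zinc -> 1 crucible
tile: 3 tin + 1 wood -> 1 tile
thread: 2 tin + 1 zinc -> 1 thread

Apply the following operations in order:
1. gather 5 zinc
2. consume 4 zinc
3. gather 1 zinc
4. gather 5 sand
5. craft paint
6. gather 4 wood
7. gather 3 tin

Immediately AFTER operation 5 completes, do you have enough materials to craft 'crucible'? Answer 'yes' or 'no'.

Answer: no

Derivation:
After 1 (gather 5 zinc): zinc=5
After 2 (consume 4 zinc): zinc=1
After 3 (gather 1 zinc): zinc=2
After 4 (gather 5 sand): sand=5 zinc=2
After 5 (craft paint): paint=4 sand=1 zinc=2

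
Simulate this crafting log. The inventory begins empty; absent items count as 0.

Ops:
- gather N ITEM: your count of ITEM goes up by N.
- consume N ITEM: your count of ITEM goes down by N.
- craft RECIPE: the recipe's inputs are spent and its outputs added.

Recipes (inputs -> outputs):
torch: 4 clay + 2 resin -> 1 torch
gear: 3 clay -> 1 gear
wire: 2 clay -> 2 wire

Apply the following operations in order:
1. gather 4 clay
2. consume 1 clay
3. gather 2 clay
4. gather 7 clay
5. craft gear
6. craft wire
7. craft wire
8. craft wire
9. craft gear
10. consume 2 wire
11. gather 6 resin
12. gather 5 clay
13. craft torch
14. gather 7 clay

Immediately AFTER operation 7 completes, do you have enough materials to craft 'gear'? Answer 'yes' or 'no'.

Answer: yes

Derivation:
After 1 (gather 4 clay): clay=4
After 2 (consume 1 clay): clay=3
After 3 (gather 2 clay): clay=5
After 4 (gather 7 clay): clay=12
After 5 (craft gear): clay=9 gear=1
After 6 (craft wire): clay=7 gear=1 wire=2
After 7 (craft wire): clay=5 gear=1 wire=4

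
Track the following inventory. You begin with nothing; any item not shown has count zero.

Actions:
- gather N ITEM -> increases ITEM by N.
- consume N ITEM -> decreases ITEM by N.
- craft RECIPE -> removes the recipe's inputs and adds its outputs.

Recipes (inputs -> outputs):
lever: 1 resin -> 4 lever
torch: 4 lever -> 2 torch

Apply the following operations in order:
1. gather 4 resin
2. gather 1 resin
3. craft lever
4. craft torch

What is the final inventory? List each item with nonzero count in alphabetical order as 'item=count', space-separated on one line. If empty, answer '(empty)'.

After 1 (gather 4 resin): resin=4
After 2 (gather 1 resin): resin=5
After 3 (craft lever): lever=4 resin=4
After 4 (craft torch): resin=4 torch=2

Answer: resin=4 torch=2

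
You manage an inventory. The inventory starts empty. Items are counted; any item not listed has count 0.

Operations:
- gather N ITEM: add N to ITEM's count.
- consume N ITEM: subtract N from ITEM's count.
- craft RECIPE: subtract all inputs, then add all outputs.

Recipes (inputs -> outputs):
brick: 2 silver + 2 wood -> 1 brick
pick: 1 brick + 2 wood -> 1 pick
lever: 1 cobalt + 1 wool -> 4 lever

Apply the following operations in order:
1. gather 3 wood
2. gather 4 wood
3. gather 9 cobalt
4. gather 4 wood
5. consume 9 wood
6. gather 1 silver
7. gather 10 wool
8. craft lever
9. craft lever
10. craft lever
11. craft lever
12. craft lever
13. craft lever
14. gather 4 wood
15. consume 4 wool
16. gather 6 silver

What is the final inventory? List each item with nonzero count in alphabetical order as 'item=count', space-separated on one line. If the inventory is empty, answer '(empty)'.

After 1 (gather 3 wood): wood=3
After 2 (gather 4 wood): wood=7
After 3 (gather 9 cobalt): cobalt=9 wood=7
After 4 (gather 4 wood): cobalt=9 wood=11
After 5 (consume 9 wood): cobalt=9 wood=2
After 6 (gather 1 silver): cobalt=9 silver=1 wood=2
After 7 (gather 10 wool): cobalt=9 silver=1 wood=2 wool=10
After 8 (craft lever): cobalt=8 lever=4 silver=1 wood=2 wool=9
After 9 (craft lever): cobalt=7 lever=8 silver=1 wood=2 wool=8
After 10 (craft lever): cobalt=6 lever=12 silver=1 wood=2 wool=7
After 11 (craft lever): cobalt=5 lever=16 silver=1 wood=2 wool=6
After 12 (craft lever): cobalt=4 lever=20 silver=1 wood=2 wool=5
After 13 (craft lever): cobalt=3 lever=24 silver=1 wood=2 wool=4
After 14 (gather 4 wood): cobalt=3 lever=24 silver=1 wood=6 wool=4
After 15 (consume 4 wool): cobalt=3 lever=24 silver=1 wood=6
After 16 (gather 6 silver): cobalt=3 lever=24 silver=7 wood=6

Answer: cobalt=3 lever=24 silver=7 wood=6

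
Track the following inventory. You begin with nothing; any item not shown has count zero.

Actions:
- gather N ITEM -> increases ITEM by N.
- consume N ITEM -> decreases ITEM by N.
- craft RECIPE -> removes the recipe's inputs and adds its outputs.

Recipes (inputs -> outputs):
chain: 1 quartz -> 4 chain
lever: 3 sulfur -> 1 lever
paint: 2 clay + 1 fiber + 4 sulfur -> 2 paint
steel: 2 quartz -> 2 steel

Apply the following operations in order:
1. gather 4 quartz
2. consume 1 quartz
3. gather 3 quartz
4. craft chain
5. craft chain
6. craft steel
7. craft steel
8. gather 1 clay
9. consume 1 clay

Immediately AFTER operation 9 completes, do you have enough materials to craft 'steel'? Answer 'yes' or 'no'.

After 1 (gather 4 quartz): quartz=4
After 2 (consume 1 quartz): quartz=3
After 3 (gather 3 quartz): quartz=6
After 4 (craft chain): chain=4 quartz=5
After 5 (craft chain): chain=8 quartz=4
After 6 (craft steel): chain=8 quartz=2 steel=2
After 7 (craft steel): chain=8 steel=4
After 8 (gather 1 clay): chain=8 clay=1 steel=4
After 9 (consume 1 clay): chain=8 steel=4

Answer: no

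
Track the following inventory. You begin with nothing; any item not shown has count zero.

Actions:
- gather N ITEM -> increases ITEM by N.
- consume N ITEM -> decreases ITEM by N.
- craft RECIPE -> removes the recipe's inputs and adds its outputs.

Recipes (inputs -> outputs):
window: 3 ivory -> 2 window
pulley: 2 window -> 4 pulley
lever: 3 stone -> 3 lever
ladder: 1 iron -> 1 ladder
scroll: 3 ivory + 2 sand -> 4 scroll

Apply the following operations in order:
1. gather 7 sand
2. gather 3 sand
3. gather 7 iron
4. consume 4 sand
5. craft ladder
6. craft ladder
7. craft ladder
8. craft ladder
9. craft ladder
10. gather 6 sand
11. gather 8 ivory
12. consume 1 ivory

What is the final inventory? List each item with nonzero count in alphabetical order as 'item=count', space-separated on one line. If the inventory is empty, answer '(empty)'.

Answer: iron=2 ivory=7 ladder=5 sand=12

Derivation:
After 1 (gather 7 sand): sand=7
After 2 (gather 3 sand): sand=10
After 3 (gather 7 iron): iron=7 sand=10
After 4 (consume 4 sand): iron=7 sand=6
After 5 (craft ladder): iron=6 ladder=1 sand=6
After 6 (craft ladder): iron=5 ladder=2 sand=6
After 7 (craft ladder): iron=4 ladder=3 sand=6
After 8 (craft ladder): iron=3 ladder=4 sand=6
After 9 (craft ladder): iron=2 ladder=5 sand=6
After 10 (gather 6 sand): iron=2 ladder=5 sand=12
After 11 (gather 8 ivory): iron=2 ivory=8 ladder=5 sand=12
After 12 (consume 1 ivory): iron=2 ivory=7 ladder=5 sand=12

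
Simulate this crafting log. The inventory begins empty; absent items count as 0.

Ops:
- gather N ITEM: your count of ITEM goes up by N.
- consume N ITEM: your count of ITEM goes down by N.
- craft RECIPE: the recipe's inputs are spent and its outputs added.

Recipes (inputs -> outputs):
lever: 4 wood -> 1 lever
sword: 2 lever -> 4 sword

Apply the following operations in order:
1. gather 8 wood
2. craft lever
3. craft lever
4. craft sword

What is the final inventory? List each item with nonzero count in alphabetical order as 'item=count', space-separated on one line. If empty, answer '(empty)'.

Answer: sword=4

Derivation:
After 1 (gather 8 wood): wood=8
After 2 (craft lever): lever=1 wood=4
After 3 (craft lever): lever=2
After 4 (craft sword): sword=4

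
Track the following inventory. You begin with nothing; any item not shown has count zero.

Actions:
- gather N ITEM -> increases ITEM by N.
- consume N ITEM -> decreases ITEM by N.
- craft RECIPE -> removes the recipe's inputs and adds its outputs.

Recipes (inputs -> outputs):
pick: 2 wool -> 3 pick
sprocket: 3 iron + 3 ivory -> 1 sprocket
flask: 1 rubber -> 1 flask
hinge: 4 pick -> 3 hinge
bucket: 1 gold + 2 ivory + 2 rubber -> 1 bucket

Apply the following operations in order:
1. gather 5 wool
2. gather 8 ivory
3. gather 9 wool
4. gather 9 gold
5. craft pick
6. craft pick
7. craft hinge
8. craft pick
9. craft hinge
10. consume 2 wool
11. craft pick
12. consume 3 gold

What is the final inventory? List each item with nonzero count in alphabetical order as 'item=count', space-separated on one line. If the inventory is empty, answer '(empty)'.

After 1 (gather 5 wool): wool=5
After 2 (gather 8 ivory): ivory=8 wool=5
After 3 (gather 9 wool): ivory=8 wool=14
After 4 (gather 9 gold): gold=9 ivory=8 wool=14
After 5 (craft pick): gold=9 ivory=8 pick=3 wool=12
After 6 (craft pick): gold=9 ivory=8 pick=6 wool=10
After 7 (craft hinge): gold=9 hinge=3 ivory=8 pick=2 wool=10
After 8 (craft pick): gold=9 hinge=3 ivory=8 pick=5 wool=8
After 9 (craft hinge): gold=9 hinge=6 ivory=8 pick=1 wool=8
After 10 (consume 2 wool): gold=9 hinge=6 ivory=8 pick=1 wool=6
After 11 (craft pick): gold=9 hinge=6 ivory=8 pick=4 wool=4
After 12 (consume 3 gold): gold=6 hinge=6 ivory=8 pick=4 wool=4

Answer: gold=6 hinge=6 ivory=8 pick=4 wool=4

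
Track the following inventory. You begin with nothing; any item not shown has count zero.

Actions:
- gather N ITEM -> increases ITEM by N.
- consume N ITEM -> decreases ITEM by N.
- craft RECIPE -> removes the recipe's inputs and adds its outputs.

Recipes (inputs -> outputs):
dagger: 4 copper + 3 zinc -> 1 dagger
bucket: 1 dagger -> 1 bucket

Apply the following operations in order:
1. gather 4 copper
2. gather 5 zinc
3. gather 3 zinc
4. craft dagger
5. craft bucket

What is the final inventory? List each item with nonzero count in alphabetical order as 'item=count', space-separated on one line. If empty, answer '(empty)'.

Answer: bucket=1 zinc=5

Derivation:
After 1 (gather 4 copper): copper=4
After 2 (gather 5 zinc): copper=4 zinc=5
After 3 (gather 3 zinc): copper=4 zinc=8
After 4 (craft dagger): dagger=1 zinc=5
After 5 (craft bucket): bucket=1 zinc=5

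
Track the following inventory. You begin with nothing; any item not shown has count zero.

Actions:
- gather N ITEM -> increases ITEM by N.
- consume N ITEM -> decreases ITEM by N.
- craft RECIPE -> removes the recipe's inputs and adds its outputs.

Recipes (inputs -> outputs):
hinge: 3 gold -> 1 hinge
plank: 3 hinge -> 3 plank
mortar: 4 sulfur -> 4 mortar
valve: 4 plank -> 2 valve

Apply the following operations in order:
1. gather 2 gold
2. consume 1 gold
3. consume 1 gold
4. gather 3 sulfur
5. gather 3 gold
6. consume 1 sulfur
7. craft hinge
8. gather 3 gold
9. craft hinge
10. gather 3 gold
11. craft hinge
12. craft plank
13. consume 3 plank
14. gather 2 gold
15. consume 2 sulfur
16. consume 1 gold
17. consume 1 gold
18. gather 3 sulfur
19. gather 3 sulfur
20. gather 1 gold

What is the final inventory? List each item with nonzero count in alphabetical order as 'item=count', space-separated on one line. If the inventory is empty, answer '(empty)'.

After 1 (gather 2 gold): gold=2
After 2 (consume 1 gold): gold=1
After 3 (consume 1 gold): (empty)
After 4 (gather 3 sulfur): sulfur=3
After 5 (gather 3 gold): gold=3 sulfur=3
After 6 (consume 1 sulfur): gold=3 sulfur=2
After 7 (craft hinge): hinge=1 sulfur=2
After 8 (gather 3 gold): gold=3 hinge=1 sulfur=2
After 9 (craft hinge): hinge=2 sulfur=2
After 10 (gather 3 gold): gold=3 hinge=2 sulfur=2
After 11 (craft hinge): hinge=3 sulfur=2
After 12 (craft plank): plank=3 sulfur=2
After 13 (consume 3 plank): sulfur=2
After 14 (gather 2 gold): gold=2 sulfur=2
After 15 (consume 2 sulfur): gold=2
After 16 (consume 1 gold): gold=1
After 17 (consume 1 gold): (empty)
After 18 (gather 3 sulfur): sulfur=3
After 19 (gather 3 sulfur): sulfur=6
After 20 (gather 1 gold): gold=1 sulfur=6

Answer: gold=1 sulfur=6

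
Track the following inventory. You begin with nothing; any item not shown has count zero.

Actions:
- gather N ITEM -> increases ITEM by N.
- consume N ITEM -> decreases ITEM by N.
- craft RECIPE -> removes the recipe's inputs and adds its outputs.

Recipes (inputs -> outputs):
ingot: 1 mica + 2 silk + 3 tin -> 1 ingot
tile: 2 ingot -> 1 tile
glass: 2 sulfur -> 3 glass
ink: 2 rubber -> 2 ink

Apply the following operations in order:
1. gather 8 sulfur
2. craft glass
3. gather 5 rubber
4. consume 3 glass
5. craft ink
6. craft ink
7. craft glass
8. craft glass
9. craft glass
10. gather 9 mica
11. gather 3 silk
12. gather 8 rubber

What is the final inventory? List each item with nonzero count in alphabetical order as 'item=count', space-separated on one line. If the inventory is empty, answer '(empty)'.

Answer: glass=9 ink=4 mica=9 rubber=9 silk=3

Derivation:
After 1 (gather 8 sulfur): sulfur=8
After 2 (craft glass): glass=3 sulfur=6
After 3 (gather 5 rubber): glass=3 rubber=5 sulfur=6
After 4 (consume 3 glass): rubber=5 sulfur=6
After 5 (craft ink): ink=2 rubber=3 sulfur=6
After 6 (craft ink): ink=4 rubber=1 sulfur=6
After 7 (craft glass): glass=3 ink=4 rubber=1 sulfur=4
After 8 (craft glass): glass=6 ink=4 rubber=1 sulfur=2
After 9 (craft glass): glass=9 ink=4 rubber=1
After 10 (gather 9 mica): glass=9 ink=4 mica=9 rubber=1
After 11 (gather 3 silk): glass=9 ink=4 mica=9 rubber=1 silk=3
After 12 (gather 8 rubber): glass=9 ink=4 mica=9 rubber=9 silk=3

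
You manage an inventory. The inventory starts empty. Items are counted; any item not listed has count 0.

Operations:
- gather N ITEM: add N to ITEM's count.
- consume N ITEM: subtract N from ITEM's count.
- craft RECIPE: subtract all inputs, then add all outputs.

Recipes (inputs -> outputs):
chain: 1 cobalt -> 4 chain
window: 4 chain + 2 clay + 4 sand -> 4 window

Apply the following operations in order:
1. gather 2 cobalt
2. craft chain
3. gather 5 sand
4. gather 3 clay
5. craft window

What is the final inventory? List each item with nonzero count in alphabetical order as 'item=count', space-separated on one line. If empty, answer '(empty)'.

Answer: clay=1 cobalt=1 sand=1 window=4

Derivation:
After 1 (gather 2 cobalt): cobalt=2
After 2 (craft chain): chain=4 cobalt=1
After 3 (gather 5 sand): chain=4 cobalt=1 sand=5
After 4 (gather 3 clay): chain=4 clay=3 cobalt=1 sand=5
After 5 (craft window): clay=1 cobalt=1 sand=1 window=4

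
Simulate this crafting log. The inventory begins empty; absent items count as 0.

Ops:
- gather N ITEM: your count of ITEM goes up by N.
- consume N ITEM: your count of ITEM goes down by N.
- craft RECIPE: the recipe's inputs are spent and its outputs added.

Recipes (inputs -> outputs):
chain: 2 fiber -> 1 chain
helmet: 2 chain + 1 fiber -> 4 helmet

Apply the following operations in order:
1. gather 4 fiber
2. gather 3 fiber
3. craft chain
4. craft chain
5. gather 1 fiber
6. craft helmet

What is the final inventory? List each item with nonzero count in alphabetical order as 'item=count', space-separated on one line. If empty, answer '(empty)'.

After 1 (gather 4 fiber): fiber=4
After 2 (gather 3 fiber): fiber=7
After 3 (craft chain): chain=1 fiber=5
After 4 (craft chain): chain=2 fiber=3
After 5 (gather 1 fiber): chain=2 fiber=4
After 6 (craft helmet): fiber=3 helmet=4

Answer: fiber=3 helmet=4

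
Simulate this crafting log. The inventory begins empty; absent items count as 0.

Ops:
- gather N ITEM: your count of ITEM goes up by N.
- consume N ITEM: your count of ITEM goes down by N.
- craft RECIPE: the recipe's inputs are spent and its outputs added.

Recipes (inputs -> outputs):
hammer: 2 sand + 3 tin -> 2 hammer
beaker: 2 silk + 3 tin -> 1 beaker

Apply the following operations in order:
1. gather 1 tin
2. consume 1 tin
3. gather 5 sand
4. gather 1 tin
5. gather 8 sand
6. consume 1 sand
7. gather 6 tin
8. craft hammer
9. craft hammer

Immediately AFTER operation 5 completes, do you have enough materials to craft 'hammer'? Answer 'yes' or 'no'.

Answer: no

Derivation:
After 1 (gather 1 tin): tin=1
After 2 (consume 1 tin): (empty)
After 3 (gather 5 sand): sand=5
After 4 (gather 1 tin): sand=5 tin=1
After 5 (gather 8 sand): sand=13 tin=1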